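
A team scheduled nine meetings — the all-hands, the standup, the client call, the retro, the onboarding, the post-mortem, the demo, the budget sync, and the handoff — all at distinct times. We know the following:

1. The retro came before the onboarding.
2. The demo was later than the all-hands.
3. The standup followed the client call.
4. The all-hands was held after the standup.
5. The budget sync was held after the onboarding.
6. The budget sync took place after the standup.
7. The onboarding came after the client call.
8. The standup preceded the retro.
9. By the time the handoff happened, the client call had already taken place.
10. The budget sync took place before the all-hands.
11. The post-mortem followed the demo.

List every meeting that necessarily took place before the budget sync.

the client call, the onboarding, the retro, the standup

Directly stated before the budget sync: the onboarding and the standup.
The client call reaches the budget sync via the client call → the standup → the budget sync.
The retro reaches the budget sync via the retro → the onboarding → the budget sync.
No chain forces the handoff (or any of the others) ahead of the budget sync.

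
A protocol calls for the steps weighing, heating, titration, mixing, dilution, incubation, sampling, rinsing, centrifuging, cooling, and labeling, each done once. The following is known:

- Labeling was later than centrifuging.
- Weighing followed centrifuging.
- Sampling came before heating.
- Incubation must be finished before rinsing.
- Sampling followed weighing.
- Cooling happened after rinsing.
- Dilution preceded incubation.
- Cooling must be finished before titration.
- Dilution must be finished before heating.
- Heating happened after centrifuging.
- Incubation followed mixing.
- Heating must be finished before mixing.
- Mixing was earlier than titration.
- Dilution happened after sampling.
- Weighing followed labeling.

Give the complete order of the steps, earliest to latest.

centrifuging, labeling, weighing, sampling, dilution, heating, mixing, incubation, rinsing, cooling, titration

The constraints fix every adjacent pair, so only one ordering works:
centrifuging → labeling → weighing → sampling → dilution → heating → mixing → incubation → rinsing → cooling → titration.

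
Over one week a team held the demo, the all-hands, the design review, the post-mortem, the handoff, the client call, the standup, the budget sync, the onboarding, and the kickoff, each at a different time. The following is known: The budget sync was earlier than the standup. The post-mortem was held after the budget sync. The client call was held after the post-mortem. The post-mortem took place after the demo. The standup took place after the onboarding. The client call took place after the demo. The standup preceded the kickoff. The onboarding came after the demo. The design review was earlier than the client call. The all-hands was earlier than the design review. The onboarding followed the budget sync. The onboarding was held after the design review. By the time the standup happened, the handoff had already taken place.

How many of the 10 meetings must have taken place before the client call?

Directly stated before the client call: the demo, the design review, and the post-mortem.
The all-hands reaches the client call via the all-hands → the design review → the client call.
The budget sync reaches the client call via the budget sync → the post-mortem → the client call.
That's the all-hands, the budget sync, the demo, the design review, and the post-mortem — 5 in all.

5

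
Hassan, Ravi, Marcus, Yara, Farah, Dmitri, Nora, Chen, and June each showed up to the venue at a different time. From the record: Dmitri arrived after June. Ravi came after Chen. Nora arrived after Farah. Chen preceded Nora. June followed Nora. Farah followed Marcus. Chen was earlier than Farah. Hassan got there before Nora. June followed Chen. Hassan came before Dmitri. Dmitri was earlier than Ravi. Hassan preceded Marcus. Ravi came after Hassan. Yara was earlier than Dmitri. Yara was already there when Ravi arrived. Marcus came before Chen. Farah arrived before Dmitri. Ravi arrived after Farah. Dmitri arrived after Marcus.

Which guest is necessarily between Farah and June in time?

Nora

Tracing the constraints gives Farah → Nora → June, so Nora sits after Farah and before June.
No other guest is forced both after Farah and before June.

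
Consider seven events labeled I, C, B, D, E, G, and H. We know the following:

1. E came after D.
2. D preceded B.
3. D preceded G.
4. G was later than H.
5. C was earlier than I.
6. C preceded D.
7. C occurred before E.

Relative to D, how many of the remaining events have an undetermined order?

Forced before D: C; forced after D: B, E, and G.
That leaves H and I with no forced order relative to D — 2.

2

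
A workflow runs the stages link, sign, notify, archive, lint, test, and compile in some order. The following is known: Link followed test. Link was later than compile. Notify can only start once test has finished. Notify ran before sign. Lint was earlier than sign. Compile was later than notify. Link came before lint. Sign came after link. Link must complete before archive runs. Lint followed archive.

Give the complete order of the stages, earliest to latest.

The constraints fix every adjacent pair, so only one ordering works:
test → notify → compile → link → archive → lint → sign.

test, notify, compile, link, archive, lint, sign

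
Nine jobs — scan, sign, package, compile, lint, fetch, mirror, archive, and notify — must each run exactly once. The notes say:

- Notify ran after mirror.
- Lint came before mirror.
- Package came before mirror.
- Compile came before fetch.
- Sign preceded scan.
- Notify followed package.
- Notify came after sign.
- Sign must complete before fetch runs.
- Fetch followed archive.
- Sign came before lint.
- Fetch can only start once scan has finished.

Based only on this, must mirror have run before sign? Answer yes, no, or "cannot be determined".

no

Tracing the constraints gives sign → lint → mirror, so sign must come before mirror.
That means mirror cannot be before sign.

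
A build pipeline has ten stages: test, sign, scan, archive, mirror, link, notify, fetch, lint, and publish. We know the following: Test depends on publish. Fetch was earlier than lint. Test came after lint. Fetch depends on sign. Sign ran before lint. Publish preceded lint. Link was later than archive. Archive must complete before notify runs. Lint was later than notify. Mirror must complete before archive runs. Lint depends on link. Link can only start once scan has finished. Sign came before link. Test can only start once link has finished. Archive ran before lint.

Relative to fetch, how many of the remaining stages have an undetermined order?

6

Forced before fetch: sign; forced after fetch: lint and test.
That leaves archive, link, mirror, notify, publish, and scan with no forced order relative to fetch — 6.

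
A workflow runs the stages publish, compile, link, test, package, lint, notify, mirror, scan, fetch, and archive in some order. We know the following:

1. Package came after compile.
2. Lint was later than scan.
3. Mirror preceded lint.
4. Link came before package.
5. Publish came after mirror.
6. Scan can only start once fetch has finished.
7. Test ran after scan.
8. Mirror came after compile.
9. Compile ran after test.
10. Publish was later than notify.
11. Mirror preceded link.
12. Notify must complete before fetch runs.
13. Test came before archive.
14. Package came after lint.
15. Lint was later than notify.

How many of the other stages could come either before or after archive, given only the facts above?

Forced before archive: fetch, notify, scan, and test.
That leaves compile, link, lint, mirror, package, and publish with no forced order relative to archive — 6.

6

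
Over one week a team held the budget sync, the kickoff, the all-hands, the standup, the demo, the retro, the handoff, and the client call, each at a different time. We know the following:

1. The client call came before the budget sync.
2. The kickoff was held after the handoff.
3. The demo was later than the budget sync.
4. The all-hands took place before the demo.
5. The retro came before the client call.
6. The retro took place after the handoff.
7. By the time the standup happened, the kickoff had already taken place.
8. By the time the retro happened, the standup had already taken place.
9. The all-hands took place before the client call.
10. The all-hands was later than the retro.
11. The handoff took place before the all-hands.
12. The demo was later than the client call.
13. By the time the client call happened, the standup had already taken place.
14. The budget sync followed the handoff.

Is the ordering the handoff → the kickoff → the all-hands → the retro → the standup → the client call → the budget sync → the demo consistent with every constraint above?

no

The constraints require the standup before the retro, but in the proposed sequence the retro appears ahead of the standup. That one violation is enough.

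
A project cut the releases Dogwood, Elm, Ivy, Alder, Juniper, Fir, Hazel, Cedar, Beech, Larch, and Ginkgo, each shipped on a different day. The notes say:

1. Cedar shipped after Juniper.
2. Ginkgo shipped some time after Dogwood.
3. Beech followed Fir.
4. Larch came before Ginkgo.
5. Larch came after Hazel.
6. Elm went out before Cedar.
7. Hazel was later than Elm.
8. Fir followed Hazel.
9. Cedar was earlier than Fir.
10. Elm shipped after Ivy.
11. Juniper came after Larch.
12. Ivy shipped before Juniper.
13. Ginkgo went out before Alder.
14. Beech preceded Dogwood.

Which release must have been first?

Ivy has a chain of constraints placing it before every other release, so Ivy must be first.

Ivy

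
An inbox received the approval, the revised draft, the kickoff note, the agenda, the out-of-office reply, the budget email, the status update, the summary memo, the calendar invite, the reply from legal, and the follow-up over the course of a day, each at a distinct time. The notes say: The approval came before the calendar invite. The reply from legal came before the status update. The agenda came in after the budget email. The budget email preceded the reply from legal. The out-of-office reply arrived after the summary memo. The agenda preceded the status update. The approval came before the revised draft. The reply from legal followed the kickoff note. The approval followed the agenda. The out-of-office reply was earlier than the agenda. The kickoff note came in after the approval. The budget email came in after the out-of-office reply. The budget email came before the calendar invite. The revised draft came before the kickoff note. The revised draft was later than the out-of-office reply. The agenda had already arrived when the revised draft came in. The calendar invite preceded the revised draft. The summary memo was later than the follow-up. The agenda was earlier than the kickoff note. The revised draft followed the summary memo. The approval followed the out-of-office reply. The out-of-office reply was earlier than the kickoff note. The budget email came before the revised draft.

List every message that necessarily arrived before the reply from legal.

Directly stated before the reply from legal: the budget email and the kickoff note.
The agenda reaches the reply from legal via the agenda → the kickoff note → the reply from legal.
The approval reaches the reply from legal via the approval → the kickoff note → the reply from legal.
The calendar invite reaches the reply from legal via the calendar invite → the revised draft → the kickoff note → the reply from legal.
Likewise the follow-up, the out-of-office reply, the revised draft, and the summary memo each reach the reply from legal by chaining the stated constraints.
No chain forces the status update ahead of the reply from legal.

the agenda, the approval, the budget email, the calendar invite, the follow-up, the kickoff note, the out-of-office reply, the revised draft, the summary memo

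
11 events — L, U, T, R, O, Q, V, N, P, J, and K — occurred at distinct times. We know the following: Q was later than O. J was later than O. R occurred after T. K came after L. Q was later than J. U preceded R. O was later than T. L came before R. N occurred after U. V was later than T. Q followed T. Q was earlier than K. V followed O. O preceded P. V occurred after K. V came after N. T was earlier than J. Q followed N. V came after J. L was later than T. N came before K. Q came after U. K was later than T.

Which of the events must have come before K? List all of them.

J, L, N, O, Q, T, U

Directly stated before K: L, N, Q, and T.
J reaches K via J → Q → K.
O reaches K via O → Q → K.
U reaches K via U → Q → K.
No chain forces P (or any of the others) ahead of K.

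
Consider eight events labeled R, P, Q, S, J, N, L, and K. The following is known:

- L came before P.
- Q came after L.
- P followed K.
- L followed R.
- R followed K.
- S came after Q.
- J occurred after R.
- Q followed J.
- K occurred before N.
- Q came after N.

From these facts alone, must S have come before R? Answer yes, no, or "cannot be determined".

no

Tracing the constraints gives R → L → Q → S, so R must come before S.
That means S cannot be before R.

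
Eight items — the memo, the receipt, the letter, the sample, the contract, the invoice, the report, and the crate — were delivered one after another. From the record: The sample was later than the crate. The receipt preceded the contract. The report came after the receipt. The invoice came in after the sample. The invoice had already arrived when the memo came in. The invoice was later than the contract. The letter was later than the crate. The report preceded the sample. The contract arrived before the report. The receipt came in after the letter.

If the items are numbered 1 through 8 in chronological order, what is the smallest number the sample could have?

The contract, the crate, the letter, the receipt, and the report must all come before the sample — 5 forced predecessors.
Nothing else is forced ahead of the sample, so its earliest slot is position 5 + 1 = 6.

6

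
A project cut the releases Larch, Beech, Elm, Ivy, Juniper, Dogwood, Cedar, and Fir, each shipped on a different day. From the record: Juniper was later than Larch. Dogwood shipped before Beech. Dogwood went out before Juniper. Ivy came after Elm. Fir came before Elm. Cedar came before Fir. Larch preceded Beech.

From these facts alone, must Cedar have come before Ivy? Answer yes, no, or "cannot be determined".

yes

Chain the constraints: Cedar → Fir → Elm → Ivy. Each link is directly stated, so Cedar comes before Ivy.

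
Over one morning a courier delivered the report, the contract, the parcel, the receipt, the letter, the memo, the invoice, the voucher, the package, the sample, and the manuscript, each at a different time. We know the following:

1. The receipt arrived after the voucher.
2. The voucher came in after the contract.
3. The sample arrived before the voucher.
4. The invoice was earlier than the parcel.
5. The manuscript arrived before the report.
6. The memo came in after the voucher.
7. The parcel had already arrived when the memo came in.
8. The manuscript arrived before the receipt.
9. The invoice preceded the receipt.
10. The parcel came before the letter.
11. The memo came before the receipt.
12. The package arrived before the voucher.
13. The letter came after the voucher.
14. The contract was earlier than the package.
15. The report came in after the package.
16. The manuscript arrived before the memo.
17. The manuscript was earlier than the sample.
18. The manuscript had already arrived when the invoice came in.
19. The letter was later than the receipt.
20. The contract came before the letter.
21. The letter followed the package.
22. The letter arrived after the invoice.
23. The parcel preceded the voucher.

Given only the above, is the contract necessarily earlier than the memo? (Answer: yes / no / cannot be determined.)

yes

Chain the constraints: the contract → the voucher → the memo. Each link is directly stated, so the contract comes before the memo.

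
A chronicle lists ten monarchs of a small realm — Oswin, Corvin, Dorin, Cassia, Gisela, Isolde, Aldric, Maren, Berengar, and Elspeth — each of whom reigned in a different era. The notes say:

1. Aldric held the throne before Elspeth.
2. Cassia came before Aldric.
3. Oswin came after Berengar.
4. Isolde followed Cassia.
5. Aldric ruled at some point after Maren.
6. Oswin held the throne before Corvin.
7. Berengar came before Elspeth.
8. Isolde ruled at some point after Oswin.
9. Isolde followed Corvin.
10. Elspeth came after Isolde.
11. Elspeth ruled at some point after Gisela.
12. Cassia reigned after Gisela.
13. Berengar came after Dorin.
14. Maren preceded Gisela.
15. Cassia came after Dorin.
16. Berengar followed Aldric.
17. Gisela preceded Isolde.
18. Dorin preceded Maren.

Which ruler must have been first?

Dorin

Dorin has a chain of constraints placing them before every other ruler, so Dorin must be first.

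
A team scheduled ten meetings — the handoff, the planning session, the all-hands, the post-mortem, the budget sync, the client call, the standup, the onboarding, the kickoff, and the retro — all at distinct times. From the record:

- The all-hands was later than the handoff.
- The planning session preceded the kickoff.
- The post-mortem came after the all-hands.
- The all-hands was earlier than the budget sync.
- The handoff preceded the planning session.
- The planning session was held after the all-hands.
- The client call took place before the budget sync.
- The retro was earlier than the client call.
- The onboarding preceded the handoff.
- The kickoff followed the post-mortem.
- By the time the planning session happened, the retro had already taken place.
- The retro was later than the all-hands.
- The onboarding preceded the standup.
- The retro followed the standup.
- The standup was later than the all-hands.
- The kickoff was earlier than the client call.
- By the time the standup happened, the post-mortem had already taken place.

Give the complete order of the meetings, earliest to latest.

The constraints fix every adjacent pair, so only one ordering works:
the onboarding → the handoff → the all-hands → the post-mortem → the standup → the retro → the planning session → the kickoff → the client call → the budget sync.

the onboarding, the handoff, the all-hands, the post-mortem, the standup, the retro, the planning session, the kickoff, the client call, the budget sync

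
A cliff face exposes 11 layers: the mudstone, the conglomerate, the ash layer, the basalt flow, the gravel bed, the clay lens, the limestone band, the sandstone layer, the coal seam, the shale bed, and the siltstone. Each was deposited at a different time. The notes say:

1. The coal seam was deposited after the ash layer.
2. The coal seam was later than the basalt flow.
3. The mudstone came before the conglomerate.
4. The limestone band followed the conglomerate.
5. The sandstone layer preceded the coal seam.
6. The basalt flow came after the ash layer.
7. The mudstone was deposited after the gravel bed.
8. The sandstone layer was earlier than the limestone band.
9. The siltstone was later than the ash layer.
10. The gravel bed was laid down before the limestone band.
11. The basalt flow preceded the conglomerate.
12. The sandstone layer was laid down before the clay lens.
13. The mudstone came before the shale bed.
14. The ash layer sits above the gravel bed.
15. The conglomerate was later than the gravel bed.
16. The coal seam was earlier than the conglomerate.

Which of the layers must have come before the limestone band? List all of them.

Directly stated before the limestone band: the conglomerate, the gravel bed, and the sandstone layer.
The ash layer reaches the limestone band via the ash layer → the basalt flow → the conglomerate → the limestone band.
The basalt flow reaches the limestone band via the basalt flow → the conglomerate → the limestone band.
The coal seam reaches the limestone band via the coal seam → the conglomerate → the limestone band.
Likewise the mudstone reaches the limestone band by chaining the stated constraints.

the ash layer, the basalt flow, the coal seam, the conglomerate, the gravel bed, the mudstone, the sandstone layer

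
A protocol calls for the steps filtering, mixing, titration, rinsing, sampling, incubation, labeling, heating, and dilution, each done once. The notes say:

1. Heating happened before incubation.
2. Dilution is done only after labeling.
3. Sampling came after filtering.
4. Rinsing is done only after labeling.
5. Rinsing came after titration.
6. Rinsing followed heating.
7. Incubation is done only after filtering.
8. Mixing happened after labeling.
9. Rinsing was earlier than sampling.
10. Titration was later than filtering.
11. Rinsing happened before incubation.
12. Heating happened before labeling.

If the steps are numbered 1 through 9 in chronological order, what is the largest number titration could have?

6

Titration must come before incubation, rinsing, and sampling — 3 steps forced after it.
Everything else can be placed before titration in some valid order, so titration can sit as late as position 9 − 3 = 6.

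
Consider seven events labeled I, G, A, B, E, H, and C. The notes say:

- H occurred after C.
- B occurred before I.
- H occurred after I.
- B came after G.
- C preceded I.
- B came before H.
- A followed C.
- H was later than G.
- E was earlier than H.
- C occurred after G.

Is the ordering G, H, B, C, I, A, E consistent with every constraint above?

no

The constraints require E before H, but in the proposed sequence H appears ahead of E. That one violation is enough.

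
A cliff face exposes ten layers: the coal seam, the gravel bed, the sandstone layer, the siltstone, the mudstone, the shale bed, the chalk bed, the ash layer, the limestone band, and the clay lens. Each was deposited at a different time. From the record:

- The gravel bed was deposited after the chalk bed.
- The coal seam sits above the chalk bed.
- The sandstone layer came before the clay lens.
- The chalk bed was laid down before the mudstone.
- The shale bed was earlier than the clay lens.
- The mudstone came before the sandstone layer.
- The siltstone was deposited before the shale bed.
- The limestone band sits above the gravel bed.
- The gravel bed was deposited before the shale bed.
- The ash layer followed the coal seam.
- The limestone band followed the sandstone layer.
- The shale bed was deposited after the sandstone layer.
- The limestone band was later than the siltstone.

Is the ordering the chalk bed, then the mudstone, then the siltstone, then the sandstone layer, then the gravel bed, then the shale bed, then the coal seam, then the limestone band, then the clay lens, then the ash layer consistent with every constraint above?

Check each stated constraint against the proposed order — e.g. the siltstone is ahead of the limestone band; the chalk bed is ahead of the coal seam. Every pair is in the required order; nothing is violated.

yes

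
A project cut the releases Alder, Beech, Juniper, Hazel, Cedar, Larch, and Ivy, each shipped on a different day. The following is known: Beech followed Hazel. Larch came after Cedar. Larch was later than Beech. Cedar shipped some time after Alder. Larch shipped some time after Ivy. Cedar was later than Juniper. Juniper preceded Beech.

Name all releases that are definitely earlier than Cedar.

Alder, Juniper

Directly stated before Cedar: Alder and Juniper.
No chain forces Ivy (or any of the others) ahead of Cedar.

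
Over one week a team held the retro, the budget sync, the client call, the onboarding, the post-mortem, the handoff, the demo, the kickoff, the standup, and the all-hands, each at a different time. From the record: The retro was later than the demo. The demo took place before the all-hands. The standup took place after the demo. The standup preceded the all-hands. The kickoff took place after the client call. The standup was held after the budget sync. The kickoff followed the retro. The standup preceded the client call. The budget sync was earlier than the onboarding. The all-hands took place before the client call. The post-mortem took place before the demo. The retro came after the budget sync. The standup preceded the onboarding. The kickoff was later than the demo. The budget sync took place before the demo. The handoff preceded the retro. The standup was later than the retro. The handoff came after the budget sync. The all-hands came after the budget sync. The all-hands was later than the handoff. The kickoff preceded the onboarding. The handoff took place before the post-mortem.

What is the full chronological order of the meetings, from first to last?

The constraints fix every adjacent pair, so only one ordering works:
the budget sync → the handoff → the post-mortem → the demo → the retro → the standup → the all-hands → the client call → the kickoff → the onboarding.

the budget sync, the handoff, the post-mortem, the demo, the retro, the standup, the all-hands, the client call, the kickoff, the onboarding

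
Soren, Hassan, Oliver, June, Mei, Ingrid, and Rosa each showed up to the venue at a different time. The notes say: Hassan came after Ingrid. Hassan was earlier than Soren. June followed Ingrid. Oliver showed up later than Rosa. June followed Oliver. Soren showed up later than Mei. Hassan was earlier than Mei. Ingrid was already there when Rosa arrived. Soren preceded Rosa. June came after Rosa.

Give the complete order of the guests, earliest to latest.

The constraints fix every adjacent pair, so only one ordering works:
Ingrid → Hassan → Mei → Soren → Rosa → Oliver → June.

Ingrid, Hassan, Mei, Soren, Rosa, Oliver, June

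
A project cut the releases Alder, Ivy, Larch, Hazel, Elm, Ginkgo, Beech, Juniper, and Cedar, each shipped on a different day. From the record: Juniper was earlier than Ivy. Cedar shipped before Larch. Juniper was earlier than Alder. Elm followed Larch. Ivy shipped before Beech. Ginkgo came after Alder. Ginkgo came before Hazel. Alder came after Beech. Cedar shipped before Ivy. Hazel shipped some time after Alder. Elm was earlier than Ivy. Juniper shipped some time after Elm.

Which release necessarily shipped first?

Cedar has a chain of constraints placing it before every other release, so Cedar must be first.

Cedar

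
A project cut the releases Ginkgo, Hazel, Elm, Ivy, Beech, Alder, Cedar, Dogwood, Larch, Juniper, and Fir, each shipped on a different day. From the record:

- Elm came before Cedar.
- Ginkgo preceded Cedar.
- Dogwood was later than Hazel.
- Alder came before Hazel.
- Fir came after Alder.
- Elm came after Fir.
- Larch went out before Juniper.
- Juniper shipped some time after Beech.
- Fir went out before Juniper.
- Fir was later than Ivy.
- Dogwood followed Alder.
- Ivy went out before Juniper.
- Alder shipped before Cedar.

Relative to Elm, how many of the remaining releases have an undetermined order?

Forced before Elm: Alder, Fir, and Ivy; forced after Elm: Cedar.
That leaves Beech, Dogwood, Ginkgo, Hazel, Juniper, and Larch with no forced order relative to Elm — 6.

6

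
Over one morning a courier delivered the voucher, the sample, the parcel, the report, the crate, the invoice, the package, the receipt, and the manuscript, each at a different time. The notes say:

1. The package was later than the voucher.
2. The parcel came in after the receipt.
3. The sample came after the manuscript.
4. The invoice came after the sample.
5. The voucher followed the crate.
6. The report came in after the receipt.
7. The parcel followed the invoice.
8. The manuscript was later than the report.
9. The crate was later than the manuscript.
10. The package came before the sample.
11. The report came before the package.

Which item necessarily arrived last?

Every other item has a chain of constraints placing it before the parcel, so the parcel is last.

the parcel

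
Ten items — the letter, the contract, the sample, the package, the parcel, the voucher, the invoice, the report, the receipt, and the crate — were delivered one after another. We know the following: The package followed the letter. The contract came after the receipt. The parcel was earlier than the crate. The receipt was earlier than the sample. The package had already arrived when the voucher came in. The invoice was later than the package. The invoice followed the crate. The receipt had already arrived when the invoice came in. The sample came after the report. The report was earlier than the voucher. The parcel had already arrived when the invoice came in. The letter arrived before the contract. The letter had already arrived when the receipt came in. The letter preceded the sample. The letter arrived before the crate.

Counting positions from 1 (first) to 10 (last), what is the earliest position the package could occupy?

The letter must come before the package — 1 forced predecessor.
Nothing else is forced ahead of the package, so its earliest slot is position 1 + 1 = 2.

2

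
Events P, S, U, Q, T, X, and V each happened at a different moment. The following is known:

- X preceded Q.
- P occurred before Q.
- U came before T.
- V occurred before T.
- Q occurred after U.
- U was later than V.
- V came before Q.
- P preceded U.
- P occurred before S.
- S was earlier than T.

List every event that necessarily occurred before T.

P, S, U, V

Directly stated before T: S, U, and V.
P reaches T via P → S → T.
No chain forces Q (or any of the others) ahead of T.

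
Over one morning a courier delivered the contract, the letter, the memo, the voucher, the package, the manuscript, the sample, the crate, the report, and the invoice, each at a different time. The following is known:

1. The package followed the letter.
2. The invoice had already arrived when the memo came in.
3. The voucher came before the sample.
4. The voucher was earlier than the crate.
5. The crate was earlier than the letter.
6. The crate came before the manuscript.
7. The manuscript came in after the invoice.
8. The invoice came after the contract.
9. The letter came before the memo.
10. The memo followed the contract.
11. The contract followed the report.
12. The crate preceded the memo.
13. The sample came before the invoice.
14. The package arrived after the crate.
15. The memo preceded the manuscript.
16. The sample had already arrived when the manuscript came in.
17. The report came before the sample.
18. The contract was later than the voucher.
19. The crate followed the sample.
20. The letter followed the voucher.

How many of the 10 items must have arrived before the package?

5

Directly stated before the package: the crate and the letter.
The report reaches the package via the report → the sample → the crate → the package.
The sample reaches the package via the sample → the crate → the package.
The voucher reaches the package via the voucher → the crate → the package.
That's the crate, the letter, the report, the sample, and the voucher — 5 in all.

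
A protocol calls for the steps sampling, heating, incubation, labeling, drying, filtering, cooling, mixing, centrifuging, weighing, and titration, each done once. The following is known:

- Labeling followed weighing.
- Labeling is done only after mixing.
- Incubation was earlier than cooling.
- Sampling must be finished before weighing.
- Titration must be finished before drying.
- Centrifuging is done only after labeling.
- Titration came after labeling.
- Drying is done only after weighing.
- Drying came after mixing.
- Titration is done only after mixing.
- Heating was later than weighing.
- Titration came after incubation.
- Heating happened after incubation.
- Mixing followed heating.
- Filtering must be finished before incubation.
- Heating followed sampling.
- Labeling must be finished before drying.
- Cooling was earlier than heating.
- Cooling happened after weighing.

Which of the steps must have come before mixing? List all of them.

cooling, filtering, heating, incubation, sampling, weighing

Directly stated before mixing: heating.
Cooling reaches mixing via cooling → heating → mixing.
Filtering reaches mixing via filtering → incubation → heating → mixing.
Incubation reaches mixing via incubation → heating → mixing.
Likewise sampling and weighing each reach mixing by chaining the stated constraints.
No chain forces centrifuging (or any of the others) ahead of mixing.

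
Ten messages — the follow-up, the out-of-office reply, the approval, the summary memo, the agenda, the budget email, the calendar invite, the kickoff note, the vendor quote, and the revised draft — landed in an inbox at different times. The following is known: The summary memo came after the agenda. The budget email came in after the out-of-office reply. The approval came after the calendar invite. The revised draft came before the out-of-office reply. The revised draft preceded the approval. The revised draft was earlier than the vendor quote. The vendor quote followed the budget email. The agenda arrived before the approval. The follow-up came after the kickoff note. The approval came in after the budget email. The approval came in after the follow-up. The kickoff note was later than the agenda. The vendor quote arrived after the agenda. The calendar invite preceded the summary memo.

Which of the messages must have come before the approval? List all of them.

the agenda, the budget email, the calendar invite, the follow-up, the kickoff note, the out-of-office reply, the revised draft

Directly stated before the approval: the agenda, the budget email, the calendar invite, the follow-up, and the revised draft.
The kickoff note reaches the approval via the kickoff note → the follow-up → the approval.
The out-of-office reply reaches the approval via the out-of-office reply → the budget email → the approval.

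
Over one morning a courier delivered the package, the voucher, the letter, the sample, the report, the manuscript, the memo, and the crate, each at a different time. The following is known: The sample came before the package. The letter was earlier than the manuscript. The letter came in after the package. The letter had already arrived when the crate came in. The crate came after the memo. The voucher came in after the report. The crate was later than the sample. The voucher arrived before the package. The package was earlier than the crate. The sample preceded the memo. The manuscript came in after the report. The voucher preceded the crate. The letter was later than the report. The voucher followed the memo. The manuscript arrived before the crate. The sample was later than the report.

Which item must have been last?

the crate

Every other item has a chain of constraints placing it before the crate, so the crate is last.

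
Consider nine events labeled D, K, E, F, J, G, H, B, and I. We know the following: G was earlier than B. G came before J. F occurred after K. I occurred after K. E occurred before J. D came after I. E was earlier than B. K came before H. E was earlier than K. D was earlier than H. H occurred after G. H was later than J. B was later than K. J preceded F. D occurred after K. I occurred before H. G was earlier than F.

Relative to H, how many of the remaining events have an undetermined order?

Forced before H: D, E, G, I, J, and K.
That leaves B and F with no forced order relative to H — 2.

2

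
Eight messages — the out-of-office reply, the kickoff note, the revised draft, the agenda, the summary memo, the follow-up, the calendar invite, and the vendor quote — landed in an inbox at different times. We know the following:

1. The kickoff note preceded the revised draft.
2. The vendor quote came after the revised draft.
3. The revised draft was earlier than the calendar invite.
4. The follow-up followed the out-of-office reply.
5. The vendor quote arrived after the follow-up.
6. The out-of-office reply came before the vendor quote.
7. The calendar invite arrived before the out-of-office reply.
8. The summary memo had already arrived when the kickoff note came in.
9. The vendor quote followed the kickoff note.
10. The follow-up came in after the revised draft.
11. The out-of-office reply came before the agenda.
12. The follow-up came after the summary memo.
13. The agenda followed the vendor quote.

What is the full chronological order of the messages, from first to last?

the summary memo, the kickoff note, the revised draft, the calendar invite, the out-of-office reply, the follow-up, the vendor quote, the agenda

The constraints fix every adjacent pair, so only one ordering works:
the summary memo → the kickoff note → the revised draft → the calendar invite → the out-of-office reply → the follow-up → the vendor quote → the agenda.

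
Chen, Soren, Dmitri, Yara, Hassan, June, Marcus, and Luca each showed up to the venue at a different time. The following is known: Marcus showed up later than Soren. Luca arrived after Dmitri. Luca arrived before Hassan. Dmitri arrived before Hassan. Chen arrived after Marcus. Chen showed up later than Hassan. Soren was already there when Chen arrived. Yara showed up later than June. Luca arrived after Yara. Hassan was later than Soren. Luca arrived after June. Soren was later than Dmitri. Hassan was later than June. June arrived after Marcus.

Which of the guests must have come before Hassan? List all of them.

Directly stated before Hassan: Dmitri, June, Luca, and Soren.
Marcus reaches Hassan via Marcus → June → Hassan.
Yara reaches Hassan via Yara → Luca → Hassan.
No chain forces Chen ahead of Hassan.

Dmitri, June, Luca, Marcus, Soren, Yara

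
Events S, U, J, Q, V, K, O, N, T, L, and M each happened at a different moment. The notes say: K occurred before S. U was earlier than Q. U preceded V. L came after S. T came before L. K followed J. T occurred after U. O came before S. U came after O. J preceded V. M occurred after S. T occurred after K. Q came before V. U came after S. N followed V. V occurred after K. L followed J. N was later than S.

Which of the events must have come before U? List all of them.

Directly stated before U: O and S.
J reaches U via J → K → S → U.
K reaches U via K → S → U.
No chain forces N (or any of the others) ahead of U.

J, K, O, S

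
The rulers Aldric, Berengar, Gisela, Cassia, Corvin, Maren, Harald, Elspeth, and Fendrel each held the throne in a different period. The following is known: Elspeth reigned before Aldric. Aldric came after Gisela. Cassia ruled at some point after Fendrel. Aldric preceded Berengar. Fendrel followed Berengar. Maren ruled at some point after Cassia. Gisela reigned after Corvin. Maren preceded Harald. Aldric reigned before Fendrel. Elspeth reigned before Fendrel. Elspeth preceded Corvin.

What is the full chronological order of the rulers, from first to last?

The constraints fix every adjacent pair, so only one ordering works:
Elspeth → Corvin → Gisela → Aldric → Berengar → Fendrel → Cassia → Maren → Harald.

Elspeth, Corvin, Gisela, Aldric, Berengar, Fendrel, Cassia, Maren, Harald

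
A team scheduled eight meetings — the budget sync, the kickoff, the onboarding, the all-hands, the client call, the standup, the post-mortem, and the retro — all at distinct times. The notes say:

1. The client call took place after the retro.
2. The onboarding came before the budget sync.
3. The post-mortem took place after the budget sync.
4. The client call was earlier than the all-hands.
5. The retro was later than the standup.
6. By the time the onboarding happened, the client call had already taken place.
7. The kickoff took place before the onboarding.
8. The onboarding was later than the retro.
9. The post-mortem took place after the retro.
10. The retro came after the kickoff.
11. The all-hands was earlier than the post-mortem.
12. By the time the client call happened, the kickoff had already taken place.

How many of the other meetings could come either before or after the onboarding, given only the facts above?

1

Forced before the onboarding: the client call, the kickoff, the retro, and the standup; forced after the onboarding: the budget sync and the post-mortem.
That leaves the all-hands with no forced order relative to the onboarding — 1.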